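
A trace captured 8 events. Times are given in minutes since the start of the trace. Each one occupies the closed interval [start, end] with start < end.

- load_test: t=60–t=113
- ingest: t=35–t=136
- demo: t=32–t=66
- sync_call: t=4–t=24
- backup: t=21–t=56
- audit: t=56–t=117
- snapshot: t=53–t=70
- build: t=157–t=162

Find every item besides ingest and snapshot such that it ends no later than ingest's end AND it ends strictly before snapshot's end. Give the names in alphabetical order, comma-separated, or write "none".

backup, demo, sync_call

Conditions: its end is no later than ingest's end (X.end <= t=136) AND its end is strictly before snapshot's end (X.end < t=70).
audit: end t=117 <= t=136? ✓; end t=117 < t=70? ✗ → no.
backup: end t=56 <= t=136? ✓; end t=56 < t=70? ✓ → yes.
build: end t=162 <= t=136? ✗; end t=162 < t=70? ✗ → no.
demo: end t=66 <= t=136? ✓; end t=66 < t=70? ✓ → yes.
load_test: end t=113 <= t=136? ✓; end t=113 < t=70? ✗ → no.
sync_call: end t=24 <= t=136? ✓; end t=24 < t=70? ✓ → yes.
Result: backup, demo, sync_call.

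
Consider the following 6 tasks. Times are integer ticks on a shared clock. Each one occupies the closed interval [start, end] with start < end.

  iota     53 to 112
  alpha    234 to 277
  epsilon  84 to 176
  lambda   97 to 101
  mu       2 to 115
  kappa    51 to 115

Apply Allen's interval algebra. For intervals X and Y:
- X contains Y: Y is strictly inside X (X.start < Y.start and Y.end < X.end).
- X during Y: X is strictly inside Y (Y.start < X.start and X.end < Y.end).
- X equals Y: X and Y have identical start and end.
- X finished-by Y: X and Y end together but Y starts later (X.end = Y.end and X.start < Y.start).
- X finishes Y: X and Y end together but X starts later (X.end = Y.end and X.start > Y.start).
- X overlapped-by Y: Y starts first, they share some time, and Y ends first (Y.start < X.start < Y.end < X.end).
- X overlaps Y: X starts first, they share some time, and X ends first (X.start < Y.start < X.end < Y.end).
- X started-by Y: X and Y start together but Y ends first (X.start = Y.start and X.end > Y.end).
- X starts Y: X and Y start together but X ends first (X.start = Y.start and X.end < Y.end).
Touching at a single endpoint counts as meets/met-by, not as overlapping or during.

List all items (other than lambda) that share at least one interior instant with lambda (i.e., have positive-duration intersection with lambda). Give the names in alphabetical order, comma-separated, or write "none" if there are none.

Target lambda = [97, 101].
alpha [234, 277] → after → no.
epsilon [84, 176] → contains → yes.
iota [53, 112] → contains → yes.
kappa [51, 115] → contains → yes.
mu [2, 115] → contains → yes.
Result: epsilon, iota, kappa, mu.

epsilon, iota, kappa, mu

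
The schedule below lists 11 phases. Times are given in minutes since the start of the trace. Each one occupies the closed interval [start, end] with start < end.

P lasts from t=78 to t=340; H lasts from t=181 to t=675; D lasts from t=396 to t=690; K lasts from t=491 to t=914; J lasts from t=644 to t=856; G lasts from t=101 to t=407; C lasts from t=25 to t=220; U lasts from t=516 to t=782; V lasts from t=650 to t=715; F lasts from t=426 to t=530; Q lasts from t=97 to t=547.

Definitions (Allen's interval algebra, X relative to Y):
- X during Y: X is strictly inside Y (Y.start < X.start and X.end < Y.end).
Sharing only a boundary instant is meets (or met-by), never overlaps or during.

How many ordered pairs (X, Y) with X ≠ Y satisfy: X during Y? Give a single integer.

9

Checking all 110 ordered pairs for relation 'during'; matching pairs in alphabetical order:
(F, D): F during D ✓
(F, H): F during H ✓
(F, Q): F during Q ✓
(G, Q): G during Q ✓
(J, K): J during K ✓
(U, K): U during K ✓
(V, J): V during J ✓
(V, K): V during K ✓
(V, U): V during U ✓
Count: 9.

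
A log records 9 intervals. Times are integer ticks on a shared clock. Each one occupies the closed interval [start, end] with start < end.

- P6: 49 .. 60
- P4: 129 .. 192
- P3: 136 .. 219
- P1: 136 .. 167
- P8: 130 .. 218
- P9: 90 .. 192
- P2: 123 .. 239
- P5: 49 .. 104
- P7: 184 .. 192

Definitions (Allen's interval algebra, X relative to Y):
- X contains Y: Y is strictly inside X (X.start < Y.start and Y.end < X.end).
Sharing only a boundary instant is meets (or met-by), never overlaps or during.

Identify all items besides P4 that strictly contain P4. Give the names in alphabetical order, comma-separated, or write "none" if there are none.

Target P4 = [129, 192].
P1 [136, 167] → during → no.
P2 [123, 239] → contains → yes.
P3 [136, 219] → overlapped-by → no.
P5 [49, 104] → before → no.
P6 [49, 60] → before → no.
P7 [184, 192] → finishes → no.
P8 [130, 218] → overlapped-by → no.
P9 [90, 192] → finished-by → no.
Result: P2.

P2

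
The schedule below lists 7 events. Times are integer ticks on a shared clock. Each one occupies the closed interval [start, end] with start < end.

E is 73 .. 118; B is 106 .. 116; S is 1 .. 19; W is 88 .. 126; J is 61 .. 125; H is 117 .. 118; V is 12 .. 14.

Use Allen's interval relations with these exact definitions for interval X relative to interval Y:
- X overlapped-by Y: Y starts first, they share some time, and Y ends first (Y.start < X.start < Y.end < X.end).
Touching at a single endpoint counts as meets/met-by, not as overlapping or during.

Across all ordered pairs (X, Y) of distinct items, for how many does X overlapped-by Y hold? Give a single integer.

Checking all 42 ordered pairs for relation 'overlapped-by'; matching pairs in alphabetical order:
(W, E): W overlapped-by E ✓
(W, J): W overlapped-by J ✓
Count: 2.

2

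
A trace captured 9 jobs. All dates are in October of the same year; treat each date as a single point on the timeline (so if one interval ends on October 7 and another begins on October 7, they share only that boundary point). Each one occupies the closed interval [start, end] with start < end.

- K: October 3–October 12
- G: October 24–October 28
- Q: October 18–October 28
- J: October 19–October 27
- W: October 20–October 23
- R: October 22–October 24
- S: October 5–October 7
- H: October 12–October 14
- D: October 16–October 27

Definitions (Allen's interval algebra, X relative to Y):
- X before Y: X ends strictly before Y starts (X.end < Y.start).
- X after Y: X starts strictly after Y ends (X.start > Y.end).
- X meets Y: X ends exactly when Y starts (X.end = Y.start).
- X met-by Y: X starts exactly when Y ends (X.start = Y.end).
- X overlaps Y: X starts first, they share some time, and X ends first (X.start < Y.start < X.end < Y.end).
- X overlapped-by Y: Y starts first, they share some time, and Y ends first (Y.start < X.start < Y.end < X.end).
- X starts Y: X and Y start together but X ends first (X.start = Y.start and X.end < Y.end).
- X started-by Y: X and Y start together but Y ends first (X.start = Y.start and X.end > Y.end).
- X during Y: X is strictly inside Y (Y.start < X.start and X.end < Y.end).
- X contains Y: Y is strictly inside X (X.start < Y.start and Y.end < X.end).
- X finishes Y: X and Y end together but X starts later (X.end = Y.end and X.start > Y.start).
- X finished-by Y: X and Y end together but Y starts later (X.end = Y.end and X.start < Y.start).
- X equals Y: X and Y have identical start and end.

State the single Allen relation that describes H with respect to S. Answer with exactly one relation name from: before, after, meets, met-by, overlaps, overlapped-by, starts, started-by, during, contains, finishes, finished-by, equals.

H = [October 12, October 14]; S = [October 5, October 7].
Compare endpoints: H.start > S.start, H.start > S.end, H.end > S.start, H.end > S.end.
That pattern is 'after'.

after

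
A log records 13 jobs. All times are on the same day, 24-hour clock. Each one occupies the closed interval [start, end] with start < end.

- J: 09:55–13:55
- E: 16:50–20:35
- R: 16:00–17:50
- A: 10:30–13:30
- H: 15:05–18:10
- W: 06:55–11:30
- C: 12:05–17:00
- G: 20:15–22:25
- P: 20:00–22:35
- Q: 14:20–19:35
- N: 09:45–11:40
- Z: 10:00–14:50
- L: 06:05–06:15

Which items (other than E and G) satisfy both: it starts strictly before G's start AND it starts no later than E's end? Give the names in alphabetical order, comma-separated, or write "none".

A, C, H, J, L, N, P, Q, R, W, Z

Conditions: its start is strictly before G's start (X.start < 20:15) AND its start is no later than E's end (X.start <= 20:35).
A: start 10:30 < 20:15? ✓; start 10:30 <= 20:35? ✓ → yes.
C: start 12:05 < 20:15? ✓; start 12:05 <= 20:35? ✓ → yes.
H: start 15:05 < 20:15? ✓; start 15:05 <= 20:35? ✓ → yes.
J: start 09:55 < 20:15? ✓; start 09:55 <= 20:35? ✓ → yes.
L: start 06:05 < 20:15? ✓; start 06:05 <= 20:35? ✓ → yes.
N: start 09:45 < 20:15? ✓; start 09:45 <= 20:35? ✓ → yes.
P: start 20:00 < 20:15? ✓; start 20:00 <= 20:35? ✓ → yes.
Q: start 14:20 < 20:15? ✓; start 14:20 <= 20:35? ✓ → yes.
R: start 16:00 < 20:15? ✓; start 16:00 <= 20:35? ✓ → yes.
W: start 06:55 < 20:15? ✓; start 06:55 <= 20:35? ✓ → yes.
Z: start 10:00 < 20:15? ✓; start 10:00 <= 20:35? ✓ → yes.
Result: A, C, H, J, L, N, P, Q, R, W, Z.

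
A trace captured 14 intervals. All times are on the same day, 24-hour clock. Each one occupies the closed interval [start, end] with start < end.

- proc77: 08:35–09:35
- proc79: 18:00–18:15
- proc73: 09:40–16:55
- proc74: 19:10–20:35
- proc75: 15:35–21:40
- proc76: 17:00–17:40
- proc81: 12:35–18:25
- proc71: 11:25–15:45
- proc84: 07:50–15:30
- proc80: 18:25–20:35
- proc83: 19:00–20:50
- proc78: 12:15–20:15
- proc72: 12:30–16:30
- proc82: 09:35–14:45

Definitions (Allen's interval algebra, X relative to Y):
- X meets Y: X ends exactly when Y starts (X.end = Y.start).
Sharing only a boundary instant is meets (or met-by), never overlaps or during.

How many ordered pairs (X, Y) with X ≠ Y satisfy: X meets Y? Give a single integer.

Checking all 182 ordered pairs for relation 'meets'; matching pairs in alphabetical order:
(proc77, proc82): proc77 meets proc82 ✓
(proc81, proc80): proc81 meets proc80 ✓
Count: 2.

2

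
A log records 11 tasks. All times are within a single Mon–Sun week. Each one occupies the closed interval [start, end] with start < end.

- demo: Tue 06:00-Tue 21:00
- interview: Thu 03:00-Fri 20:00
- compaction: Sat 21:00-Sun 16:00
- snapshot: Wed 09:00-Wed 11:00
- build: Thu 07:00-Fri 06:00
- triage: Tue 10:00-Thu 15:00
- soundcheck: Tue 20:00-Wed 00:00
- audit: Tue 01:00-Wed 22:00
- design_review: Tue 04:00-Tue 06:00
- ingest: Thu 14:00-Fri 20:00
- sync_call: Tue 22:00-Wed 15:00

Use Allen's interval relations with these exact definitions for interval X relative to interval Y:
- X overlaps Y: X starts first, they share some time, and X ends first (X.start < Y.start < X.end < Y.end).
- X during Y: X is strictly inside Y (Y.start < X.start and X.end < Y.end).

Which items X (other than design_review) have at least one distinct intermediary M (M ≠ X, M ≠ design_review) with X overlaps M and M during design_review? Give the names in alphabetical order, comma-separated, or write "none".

Target design_review = [Tue 04:00, Tue 06:00].
Intermediaries M with M during design_review: none.
Union: none.

none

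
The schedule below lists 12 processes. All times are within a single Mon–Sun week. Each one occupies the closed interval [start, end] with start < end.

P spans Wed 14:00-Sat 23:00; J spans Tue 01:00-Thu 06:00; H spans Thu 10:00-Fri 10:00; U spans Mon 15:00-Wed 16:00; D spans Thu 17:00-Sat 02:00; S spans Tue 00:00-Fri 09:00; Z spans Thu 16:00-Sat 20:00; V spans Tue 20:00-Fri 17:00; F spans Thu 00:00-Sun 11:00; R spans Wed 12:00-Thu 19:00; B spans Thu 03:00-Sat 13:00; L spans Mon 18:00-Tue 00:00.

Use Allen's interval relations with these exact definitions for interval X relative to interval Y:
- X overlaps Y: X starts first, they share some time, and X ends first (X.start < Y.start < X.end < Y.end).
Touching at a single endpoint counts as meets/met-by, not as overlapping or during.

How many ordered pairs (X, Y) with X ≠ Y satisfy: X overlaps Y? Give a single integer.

Checking all 132 ordered pairs for relation 'overlaps'; matching pairs in alphabetical order:
(B, Z): B overlaps Z ✓
(H, D): H overlaps D ✓
(H, Z): H overlaps Z ✓
(J, B): J overlaps B ✓
(J, F): J overlaps F ✓
(J, P): J overlaps P ✓
(J, R): J overlaps R ✓
(J, V): J overlaps V ✓
(P, F): P overlaps F ✓
(R, B): R overlaps B ✓
(R, D): R overlaps D ✓
(R, F): R overlaps F ✓
(R, H): R overlaps H ✓
(R, P): R overlaps P ✓
(R, Z): R overlaps Z ✓
(S, B): S overlaps B ✓
(S, D): S overlaps D ✓
(S, F): S overlaps F ✓
(S, H): S overlaps H ✓
(S, P): S overlaps P ✓
(S, V): S overlaps V ✓
(S, Z): S overlaps Z ✓
(U, J): U overlaps J ✓
(U, P): U overlaps P ✓
... plus 8 further pairs not listed.
Count: 32.

32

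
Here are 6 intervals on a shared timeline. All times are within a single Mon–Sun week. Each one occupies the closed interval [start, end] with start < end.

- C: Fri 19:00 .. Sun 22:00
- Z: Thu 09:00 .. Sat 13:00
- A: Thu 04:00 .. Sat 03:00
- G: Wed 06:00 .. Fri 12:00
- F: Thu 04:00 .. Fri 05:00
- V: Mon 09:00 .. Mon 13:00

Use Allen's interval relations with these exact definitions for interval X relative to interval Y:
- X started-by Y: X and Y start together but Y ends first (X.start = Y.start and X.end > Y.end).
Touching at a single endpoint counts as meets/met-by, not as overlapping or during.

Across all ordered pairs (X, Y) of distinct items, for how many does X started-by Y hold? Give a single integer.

1

Checking all 30 ordered pairs for relation 'started-by'; matching pairs in alphabetical order:
(A, F): A started-by F ✓
Count: 1.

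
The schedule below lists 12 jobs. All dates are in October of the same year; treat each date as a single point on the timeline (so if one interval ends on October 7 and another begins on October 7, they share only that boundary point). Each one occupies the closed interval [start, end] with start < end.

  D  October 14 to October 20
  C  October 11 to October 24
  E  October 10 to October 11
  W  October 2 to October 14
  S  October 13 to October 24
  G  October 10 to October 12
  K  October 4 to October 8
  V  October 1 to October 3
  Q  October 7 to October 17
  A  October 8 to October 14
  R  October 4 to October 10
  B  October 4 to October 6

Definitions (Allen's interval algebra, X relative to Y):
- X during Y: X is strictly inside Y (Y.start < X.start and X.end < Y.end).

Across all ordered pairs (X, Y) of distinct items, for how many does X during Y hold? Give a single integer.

Checking all 132 ordered pairs for relation 'during'; matching pairs in alphabetical order:
(A, Q): A during Q ✓
(B, W): B during W ✓
(D, C): D during C ✓
(D, S): D during S ✓
(E, A): E during A ✓
(E, Q): E during Q ✓
(E, W): E during W ✓
(G, A): G during A ✓
(G, Q): G during Q ✓
(G, W): G during W ✓
(K, W): K during W ✓
(R, W): R during W ✓
Count: 12.

12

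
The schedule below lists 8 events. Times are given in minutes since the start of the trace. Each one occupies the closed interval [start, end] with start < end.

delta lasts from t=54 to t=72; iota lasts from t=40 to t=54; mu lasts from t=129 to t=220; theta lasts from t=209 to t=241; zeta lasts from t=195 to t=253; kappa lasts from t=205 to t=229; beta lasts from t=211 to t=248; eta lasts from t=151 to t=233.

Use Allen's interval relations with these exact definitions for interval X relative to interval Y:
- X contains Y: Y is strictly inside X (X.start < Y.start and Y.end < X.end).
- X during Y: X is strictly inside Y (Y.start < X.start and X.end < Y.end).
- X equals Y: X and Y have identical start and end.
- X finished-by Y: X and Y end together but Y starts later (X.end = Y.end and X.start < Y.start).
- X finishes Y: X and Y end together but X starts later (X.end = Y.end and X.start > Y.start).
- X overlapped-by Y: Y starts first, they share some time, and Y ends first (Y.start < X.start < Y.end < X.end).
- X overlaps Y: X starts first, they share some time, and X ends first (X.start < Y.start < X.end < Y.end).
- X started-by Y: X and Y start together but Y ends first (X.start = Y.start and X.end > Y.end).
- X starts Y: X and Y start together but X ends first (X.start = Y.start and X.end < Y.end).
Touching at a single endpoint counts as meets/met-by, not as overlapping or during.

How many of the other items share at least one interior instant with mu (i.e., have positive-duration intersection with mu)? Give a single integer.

Target mu = [t=129, t=220].
beta [t=211, t=248] → overlapped-by → counts.
delta [t=54, t=72] → before → no.
eta [t=151, t=233] → overlapped-by → counts.
iota [t=40, t=54] → before → no.
kappa [t=205, t=229] → overlapped-by → counts.
theta [t=209, t=241] → overlapped-by → counts.
zeta [t=195, t=253] → overlapped-by → counts.
Total: 5.

5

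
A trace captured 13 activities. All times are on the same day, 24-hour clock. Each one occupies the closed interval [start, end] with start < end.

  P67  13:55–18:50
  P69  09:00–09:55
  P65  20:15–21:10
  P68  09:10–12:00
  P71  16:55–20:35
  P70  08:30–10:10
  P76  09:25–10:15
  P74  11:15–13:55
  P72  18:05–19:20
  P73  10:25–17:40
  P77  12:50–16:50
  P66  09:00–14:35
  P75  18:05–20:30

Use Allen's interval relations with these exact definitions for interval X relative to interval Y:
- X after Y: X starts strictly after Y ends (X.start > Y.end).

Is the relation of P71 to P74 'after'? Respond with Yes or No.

Yes

P71 = [16:55, 20:35], P74 = [11:15, 13:55].
Actual relation of P71 to P74: after.
Asked whether 'after' holds → Yes.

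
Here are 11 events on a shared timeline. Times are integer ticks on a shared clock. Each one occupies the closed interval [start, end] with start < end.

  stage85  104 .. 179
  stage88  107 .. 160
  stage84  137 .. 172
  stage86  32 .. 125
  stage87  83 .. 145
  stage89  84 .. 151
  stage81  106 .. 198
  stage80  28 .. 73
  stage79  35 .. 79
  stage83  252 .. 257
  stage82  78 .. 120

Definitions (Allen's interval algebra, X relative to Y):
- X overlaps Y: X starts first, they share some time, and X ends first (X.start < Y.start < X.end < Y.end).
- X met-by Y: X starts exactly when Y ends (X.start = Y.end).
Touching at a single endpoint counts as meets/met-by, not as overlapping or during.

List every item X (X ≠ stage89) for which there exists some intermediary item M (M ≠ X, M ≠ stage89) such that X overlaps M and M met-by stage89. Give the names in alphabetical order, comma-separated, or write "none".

Target stage89 = [84, 151].
Intermediaries M with M met-by stage89: none.
Union: none.

none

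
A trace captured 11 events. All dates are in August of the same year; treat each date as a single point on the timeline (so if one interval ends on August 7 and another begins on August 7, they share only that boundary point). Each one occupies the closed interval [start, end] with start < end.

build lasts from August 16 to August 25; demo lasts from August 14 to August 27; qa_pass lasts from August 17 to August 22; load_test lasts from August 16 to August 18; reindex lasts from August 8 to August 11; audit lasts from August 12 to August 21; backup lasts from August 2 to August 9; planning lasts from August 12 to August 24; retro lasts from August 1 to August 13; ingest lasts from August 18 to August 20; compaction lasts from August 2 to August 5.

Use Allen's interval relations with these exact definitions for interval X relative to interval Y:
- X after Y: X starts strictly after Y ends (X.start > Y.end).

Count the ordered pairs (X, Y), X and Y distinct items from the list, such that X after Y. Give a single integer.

27

Checking all 110 ordered pairs for relation 'after'; matching pairs in alphabetical order:
(audit, backup): audit after backup ✓
(audit, compaction): audit after compaction ✓
(audit, reindex): audit after reindex ✓
(build, backup): build after backup ✓
(build, compaction): build after compaction ✓
(build, reindex): build after reindex ✓
(build, retro): build after retro ✓
(demo, backup): demo after backup ✓
(demo, compaction): demo after compaction ✓
(demo, reindex): demo after reindex ✓
(demo, retro): demo after retro ✓
(ingest, backup): ingest after backup ✓
(ingest, compaction): ingest after compaction ✓
(ingest, reindex): ingest after reindex ✓
(ingest, retro): ingest after retro ✓
(load_test, backup): load_test after backup ✓
(load_test, compaction): load_test after compaction ✓
(load_test, reindex): load_test after reindex ✓
(load_test, retro): load_test after retro ✓
(planning, backup): planning after backup ✓
(planning, compaction): planning after compaction ✓
(planning, reindex): planning after reindex ✓
(qa_pass, backup): qa_pass after backup ✓
(qa_pass, compaction): qa_pass after compaction ✓
... plus 3 further pairs not listed.
Count: 27.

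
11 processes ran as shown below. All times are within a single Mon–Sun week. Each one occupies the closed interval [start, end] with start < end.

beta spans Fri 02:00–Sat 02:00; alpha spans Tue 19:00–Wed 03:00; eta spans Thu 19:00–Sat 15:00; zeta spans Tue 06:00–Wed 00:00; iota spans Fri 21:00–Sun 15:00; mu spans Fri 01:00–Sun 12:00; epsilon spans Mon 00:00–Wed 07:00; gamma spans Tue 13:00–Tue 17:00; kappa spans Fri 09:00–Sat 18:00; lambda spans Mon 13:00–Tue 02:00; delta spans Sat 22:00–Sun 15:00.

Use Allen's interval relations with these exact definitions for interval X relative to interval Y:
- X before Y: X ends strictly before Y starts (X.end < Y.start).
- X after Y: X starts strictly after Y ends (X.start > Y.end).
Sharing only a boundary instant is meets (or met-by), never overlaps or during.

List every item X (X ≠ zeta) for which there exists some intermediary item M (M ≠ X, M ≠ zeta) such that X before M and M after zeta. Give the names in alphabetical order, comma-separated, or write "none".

alpha, beta, epsilon, eta, gamma, kappa, lambda

Target zeta = [Tue 06:00, Wed 00:00].
Intermediaries M with M after zeta: beta, delta, eta, iota, kappa, mu.
Via beta — items with X before beta: alpha, epsilon, gamma, lambda.
Via delta — items with X before delta: alpha, beta, epsilon, eta, gamma, kappa, lambda.
Via eta — items with X before eta: alpha, epsilon, gamma, lambda.
Via iota — items with X before iota: alpha, epsilon, gamma, lambda.
Via kappa — items with X before kappa: alpha, epsilon, gamma, lambda.
Via mu — items with X before mu: alpha, epsilon, gamma, lambda.
Union: alpha, beta, epsilon, eta, gamma, kappa, lambda.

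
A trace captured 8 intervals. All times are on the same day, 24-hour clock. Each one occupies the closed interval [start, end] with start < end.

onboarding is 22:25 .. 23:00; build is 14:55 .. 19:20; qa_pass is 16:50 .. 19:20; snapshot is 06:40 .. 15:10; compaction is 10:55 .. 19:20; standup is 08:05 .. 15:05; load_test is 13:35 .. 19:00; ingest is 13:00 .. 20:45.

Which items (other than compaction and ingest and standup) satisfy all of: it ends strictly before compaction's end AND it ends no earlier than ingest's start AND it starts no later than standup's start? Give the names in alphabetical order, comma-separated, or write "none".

Conditions: its end is strictly before compaction's end (X.end < 19:20) AND its end is no earlier than ingest's start (X.end >= 13:00) AND its start is no later than standup's start (X.start <= 08:05).
build: end 19:20 < 19:20? ✗; end 19:20 >= 13:00? ✓; start 14:55 <= 08:05? ✗ → no.
load_test: end 19:00 < 19:20? ✓; end 19:00 >= 13:00? ✓; start 13:35 <= 08:05? ✗ → no.
onboarding: end 23:00 < 19:20? ✗; end 23:00 >= 13:00? ✓; start 22:25 <= 08:05? ✗ → no.
qa_pass: end 19:20 < 19:20? ✗; end 19:20 >= 13:00? ✓; start 16:50 <= 08:05? ✗ → no.
snapshot: end 15:10 < 19:20? ✓; end 15:10 >= 13:00? ✓; start 06:40 <= 08:05? ✓ → yes.
Result: snapshot.

snapshot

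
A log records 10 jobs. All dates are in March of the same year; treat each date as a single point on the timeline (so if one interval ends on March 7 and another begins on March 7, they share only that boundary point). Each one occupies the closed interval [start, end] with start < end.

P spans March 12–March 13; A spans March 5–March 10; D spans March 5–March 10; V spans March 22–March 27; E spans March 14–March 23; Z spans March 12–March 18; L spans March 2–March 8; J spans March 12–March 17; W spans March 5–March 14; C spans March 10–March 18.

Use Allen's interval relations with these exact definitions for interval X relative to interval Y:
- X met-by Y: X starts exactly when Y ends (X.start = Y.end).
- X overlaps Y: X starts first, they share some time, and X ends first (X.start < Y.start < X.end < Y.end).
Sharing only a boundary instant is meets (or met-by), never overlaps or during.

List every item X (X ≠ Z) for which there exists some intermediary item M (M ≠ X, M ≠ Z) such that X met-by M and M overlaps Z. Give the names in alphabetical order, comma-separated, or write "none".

Target Z = [March 12, March 18].
Intermediaries M with M overlaps Z: W.
Via W — items with X met-by W: E.
Union: E.

E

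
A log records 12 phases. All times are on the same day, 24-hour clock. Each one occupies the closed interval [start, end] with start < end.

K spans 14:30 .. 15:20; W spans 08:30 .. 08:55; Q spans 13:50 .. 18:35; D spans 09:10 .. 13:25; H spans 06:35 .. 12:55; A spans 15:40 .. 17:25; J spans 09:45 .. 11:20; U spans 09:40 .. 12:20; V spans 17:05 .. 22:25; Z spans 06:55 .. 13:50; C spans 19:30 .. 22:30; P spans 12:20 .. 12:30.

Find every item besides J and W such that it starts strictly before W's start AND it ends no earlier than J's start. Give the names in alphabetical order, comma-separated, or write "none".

H, Z

Conditions: its start is strictly before W's start (X.start < 08:30) AND its end is no earlier than J's start (X.end >= 09:45).
A: start 15:40 < 08:30? ✗; end 17:25 >= 09:45? ✓ → no.
C: start 19:30 < 08:30? ✗; end 22:30 >= 09:45? ✓ → no.
D: start 09:10 < 08:30? ✗; end 13:25 >= 09:45? ✓ → no.
H: start 06:35 < 08:30? ✓; end 12:55 >= 09:45? ✓ → yes.
K: start 14:30 < 08:30? ✗; end 15:20 >= 09:45? ✓ → no.
P: start 12:20 < 08:30? ✗; end 12:30 >= 09:45? ✓ → no.
Q: start 13:50 < 08:30? ✗; end 18:35 >= 09:45? ✓ → no.
U: start 09:40 < 08:30? ✗; end 12:20 >= 09:45? ✓ → no.
V: start 17:05 < 08:30? ✗; end 22:25 >= 09:45? ✓ → no.
Z: start 06:55 < 08:30? ✓; end 13:50 >= 09:45? ✓ → yes.
Result: H, Z.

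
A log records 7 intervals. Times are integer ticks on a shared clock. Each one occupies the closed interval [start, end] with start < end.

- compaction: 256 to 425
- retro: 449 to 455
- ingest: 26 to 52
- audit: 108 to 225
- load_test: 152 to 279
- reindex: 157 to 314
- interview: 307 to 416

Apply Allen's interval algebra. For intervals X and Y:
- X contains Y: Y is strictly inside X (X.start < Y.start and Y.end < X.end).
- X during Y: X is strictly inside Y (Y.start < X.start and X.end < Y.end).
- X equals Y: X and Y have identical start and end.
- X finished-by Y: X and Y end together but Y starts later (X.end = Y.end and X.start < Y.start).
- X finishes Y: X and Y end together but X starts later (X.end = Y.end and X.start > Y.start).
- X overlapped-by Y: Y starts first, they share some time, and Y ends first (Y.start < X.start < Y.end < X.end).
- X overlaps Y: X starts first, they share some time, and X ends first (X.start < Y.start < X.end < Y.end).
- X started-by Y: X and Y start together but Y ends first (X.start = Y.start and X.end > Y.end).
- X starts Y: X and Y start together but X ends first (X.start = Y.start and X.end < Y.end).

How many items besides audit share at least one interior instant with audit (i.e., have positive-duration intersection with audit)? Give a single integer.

2

Target audit = [108, 225].
compaction [256, 425] → after → no.
ingest [26, 52] → before → no.
interview [307, 416] → after → no.
load_test [152, 279] → overlapped-by → counts.
reindex [157, 314] → overlapped-by → counts.
retro [449, 455] → after → no.
Total: 2.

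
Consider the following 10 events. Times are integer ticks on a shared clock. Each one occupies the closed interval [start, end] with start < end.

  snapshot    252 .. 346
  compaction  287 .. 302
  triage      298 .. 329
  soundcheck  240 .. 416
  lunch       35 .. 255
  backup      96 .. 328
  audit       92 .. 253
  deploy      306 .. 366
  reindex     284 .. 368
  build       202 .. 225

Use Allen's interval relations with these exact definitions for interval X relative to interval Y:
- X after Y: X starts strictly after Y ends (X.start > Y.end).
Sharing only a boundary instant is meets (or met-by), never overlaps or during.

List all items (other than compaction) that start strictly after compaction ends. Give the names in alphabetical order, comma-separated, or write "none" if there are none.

deploy

Target compaction = [287, 302].
audit [92, 253] → before → no.
backup [96, 328] → contains → no.
build [202, 225] → before → no.
deploy [306, 366] → after → yes.
lunch [35, 255] → before → no.
reindex [284, 368] → contains → no.
snapshot [252, 346] → contains → no.
soundcheck [240, 416] → contains → no.
triage [298, 329] → overlapped-by → no.
Result: deploy.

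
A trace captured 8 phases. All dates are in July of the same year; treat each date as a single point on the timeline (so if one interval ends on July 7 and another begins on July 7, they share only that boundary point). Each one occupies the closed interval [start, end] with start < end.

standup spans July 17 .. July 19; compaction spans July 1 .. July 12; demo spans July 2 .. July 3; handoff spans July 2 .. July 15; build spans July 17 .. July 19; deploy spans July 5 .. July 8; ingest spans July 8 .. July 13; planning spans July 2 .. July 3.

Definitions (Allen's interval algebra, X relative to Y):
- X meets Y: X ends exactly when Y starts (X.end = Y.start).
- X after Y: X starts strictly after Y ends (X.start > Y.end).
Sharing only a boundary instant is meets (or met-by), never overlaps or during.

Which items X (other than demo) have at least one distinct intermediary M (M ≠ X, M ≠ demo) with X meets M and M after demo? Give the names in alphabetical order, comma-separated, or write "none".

deploy

Target demo = [July 2, July 3].
Intermediaries M with M after demo: build, deploy, ingest, standup.
Via build — items with X meets build: none.
Via deploy — items with X meets deploy: none.
Via ingest — items with X meets ingest: deploy.
Via standup — items with X meets standup: none.
Union: deploy.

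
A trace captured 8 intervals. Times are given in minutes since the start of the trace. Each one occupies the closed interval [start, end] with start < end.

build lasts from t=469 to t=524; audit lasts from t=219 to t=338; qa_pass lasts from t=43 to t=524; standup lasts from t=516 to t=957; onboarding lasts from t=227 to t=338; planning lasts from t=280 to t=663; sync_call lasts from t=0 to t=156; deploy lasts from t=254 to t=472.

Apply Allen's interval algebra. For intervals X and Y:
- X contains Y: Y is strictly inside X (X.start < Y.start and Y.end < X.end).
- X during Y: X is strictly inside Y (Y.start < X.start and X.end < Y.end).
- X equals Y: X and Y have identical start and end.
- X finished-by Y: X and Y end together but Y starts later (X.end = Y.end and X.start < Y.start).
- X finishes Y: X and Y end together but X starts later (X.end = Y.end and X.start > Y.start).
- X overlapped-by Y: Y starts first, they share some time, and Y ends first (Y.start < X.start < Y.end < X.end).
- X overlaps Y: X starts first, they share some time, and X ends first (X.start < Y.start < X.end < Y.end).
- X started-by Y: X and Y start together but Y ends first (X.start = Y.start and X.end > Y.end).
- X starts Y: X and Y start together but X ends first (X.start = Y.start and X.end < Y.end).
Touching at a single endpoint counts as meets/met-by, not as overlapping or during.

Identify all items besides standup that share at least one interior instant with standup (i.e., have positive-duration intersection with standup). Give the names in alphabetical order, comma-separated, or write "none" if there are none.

build, planning, qa_pass

Target standup = [t=516, t=957].
audit [t=219, t=338] → before → no.
build [t=469, t=524] → overlaps → yes.
deploy [t=254, t=472] → before → no.
onboarding [t=227, t=338] → before → no.
planning [t=280, t=663] → overlaps → yes.
qa_pass [t=43, t=524] → overlaps → yes.
sync_call [t=0, t=156] → before → no.
Result: build, planning, qa_pass.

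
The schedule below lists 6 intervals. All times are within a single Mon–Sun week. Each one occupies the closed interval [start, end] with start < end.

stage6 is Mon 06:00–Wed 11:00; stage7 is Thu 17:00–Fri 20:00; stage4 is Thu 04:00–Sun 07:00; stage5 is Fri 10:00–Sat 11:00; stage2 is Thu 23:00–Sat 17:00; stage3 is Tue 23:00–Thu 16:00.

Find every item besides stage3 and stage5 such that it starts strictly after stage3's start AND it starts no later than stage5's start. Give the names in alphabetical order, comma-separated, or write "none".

Conditions: its start is strictly after stage3's start (X.start > Tue 23:00) AND its start is no later than stage5's start (X.start <= Fri 10:00).
stage2: start Thu 23:00 > Tue 23:00? ✓; start Thu 23:00 <= Fri 10:00? ✓ → yes.
stage4: start Thu 04:00 > Tue 23:00? ✓; start Thu 04:00 <= Fri 10:00? ✓ → yes.
stage6: start Mon 06:00 > Tue 23:00? ✗; start Mon 06:00 <= Fri 10:00? ✓ → no.
stage7: start Thu 17:00 > Tue 23:00? ✓; start Thu 17:00 <= Fri 10:00? ✓ → yes.
Result: stage2, stage4, stage7.

stage2, stage4, stage7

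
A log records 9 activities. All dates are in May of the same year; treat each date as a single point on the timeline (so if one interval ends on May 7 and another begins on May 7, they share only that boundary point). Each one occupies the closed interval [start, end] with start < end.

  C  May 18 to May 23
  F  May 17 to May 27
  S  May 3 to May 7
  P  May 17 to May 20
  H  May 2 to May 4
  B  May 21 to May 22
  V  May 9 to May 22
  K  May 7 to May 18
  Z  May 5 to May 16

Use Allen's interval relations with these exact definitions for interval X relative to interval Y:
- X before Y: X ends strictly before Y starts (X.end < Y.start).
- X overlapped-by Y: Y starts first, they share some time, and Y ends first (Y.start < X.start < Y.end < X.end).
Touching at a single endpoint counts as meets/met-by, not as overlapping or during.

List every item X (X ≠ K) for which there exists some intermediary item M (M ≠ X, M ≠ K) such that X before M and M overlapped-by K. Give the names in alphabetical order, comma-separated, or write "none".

Target K = [May 7, May 18].
Intermediaries M with M overlapped-by K: F, P, V.
Via F — items with X before F: H, S, Z.
Via P — items with X before P: H, S, Z.
Via V — items with X before V: H, S.
Union: H, S, Z.

H, S, Z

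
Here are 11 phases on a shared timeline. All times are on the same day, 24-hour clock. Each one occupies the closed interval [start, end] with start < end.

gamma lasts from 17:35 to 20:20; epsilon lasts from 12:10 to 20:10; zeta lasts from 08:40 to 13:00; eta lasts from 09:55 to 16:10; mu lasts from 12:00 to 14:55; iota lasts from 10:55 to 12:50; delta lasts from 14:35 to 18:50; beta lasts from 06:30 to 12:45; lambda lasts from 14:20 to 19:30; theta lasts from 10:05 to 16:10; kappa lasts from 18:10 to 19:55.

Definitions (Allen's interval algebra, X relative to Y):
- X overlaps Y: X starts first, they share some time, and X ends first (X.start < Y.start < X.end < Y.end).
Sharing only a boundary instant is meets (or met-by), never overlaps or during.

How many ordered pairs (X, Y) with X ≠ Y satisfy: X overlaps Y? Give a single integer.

26

Checking all 110 ordered pairs for relation 'overlaps'; matching pairs in alphabetical order:
(beta, epsilon): beta overlaps epsilon ✓
(beta, eta): beta overlaps eta ✓
(beta, iota): beta overlaps iota ✓
(beta, mu): beta overlaps mu ✓
(beta, theta): beta overlaps theta ✓
(beta, zeta): beta overlaps zeta ✓
(delta, gamma): delta overlaps gamma ✓
(delta, kappa): delta overlaps kappa ✓
(epsilon, gamma): epsilon overlaps gamma ✓
(eta, delta): eta overlaps delta ✓
(eta, epsilon): eta overlaps epsilon ✓
(eta, lambda): eta overlaps lambda ✓
(iota, epsilon): iota overlaps epsilon ✓
(iota, mu): iota overlaps mu ✓
(lambda, gamma): lambda overlaps gamma ✓
(lambda, kappa): lambda overlaps kappa ✓
(mu, delta): mu overlaps delta ✓
(mu, epsilon): mu overlaps epsilon ✓
(mu, lambda): mu overlaps lambda ✓
(theta, delta): theta overlaps delta ✓
(theta, epsilon): theta overlaps epsilon ✓
(theta, lambda): theta overlaps lambda ✓
(zeta, epsilon): zeta overlaps epsilon ✓
(zeta, eta): zeta overlaps eta ✓
... plus 2 further pairs not listed.
Count: 26.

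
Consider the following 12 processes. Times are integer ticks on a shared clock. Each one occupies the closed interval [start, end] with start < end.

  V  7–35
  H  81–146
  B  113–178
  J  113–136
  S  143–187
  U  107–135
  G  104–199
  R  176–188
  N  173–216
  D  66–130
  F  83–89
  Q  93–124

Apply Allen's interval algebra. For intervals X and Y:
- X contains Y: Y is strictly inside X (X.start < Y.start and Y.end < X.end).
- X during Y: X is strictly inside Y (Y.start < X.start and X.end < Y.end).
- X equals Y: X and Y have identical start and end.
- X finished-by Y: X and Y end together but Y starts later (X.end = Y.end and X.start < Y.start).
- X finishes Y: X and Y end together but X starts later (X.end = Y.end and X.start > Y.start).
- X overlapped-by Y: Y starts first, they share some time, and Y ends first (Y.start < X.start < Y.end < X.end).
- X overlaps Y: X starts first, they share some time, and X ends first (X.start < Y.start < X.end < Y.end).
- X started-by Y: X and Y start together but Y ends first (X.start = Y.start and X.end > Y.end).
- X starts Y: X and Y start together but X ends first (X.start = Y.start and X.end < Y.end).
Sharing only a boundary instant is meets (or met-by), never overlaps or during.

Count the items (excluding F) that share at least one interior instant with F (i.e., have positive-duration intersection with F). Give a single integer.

Target F = [83, 89].
B [113, 178] → after → no.
D [66, 130] → contains → counts.
G [104, 199] → after → no.
H [81, 146] → contains → counts.
J [113, 136] → after → no.
N [173, 216] → after → no.
Q [93, 124] → after → no.
R [176, 188] → after → no.
S [143, 187] → after → no.
U [107, 135] → after → no.
V [7, 35] → before → no.
Total: 2.

2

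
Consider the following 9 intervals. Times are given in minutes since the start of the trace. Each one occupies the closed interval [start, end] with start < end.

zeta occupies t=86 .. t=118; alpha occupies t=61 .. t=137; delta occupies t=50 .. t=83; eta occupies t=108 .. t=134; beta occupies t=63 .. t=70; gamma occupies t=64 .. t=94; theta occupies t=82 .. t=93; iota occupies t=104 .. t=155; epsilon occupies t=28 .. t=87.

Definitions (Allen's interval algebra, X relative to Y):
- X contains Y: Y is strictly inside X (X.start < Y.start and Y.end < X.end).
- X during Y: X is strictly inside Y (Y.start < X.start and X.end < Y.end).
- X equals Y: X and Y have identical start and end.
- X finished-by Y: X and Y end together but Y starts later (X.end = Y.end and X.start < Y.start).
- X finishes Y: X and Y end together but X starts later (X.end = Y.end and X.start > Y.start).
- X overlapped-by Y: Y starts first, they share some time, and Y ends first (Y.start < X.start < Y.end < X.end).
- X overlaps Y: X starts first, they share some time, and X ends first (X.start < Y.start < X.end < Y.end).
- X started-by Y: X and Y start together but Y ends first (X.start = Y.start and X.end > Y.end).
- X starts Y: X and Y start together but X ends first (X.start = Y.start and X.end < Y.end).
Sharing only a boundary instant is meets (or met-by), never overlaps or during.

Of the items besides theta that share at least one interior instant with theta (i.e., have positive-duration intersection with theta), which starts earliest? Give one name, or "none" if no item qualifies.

epsilon

Target theta = [t=82, t=93].
alpha [t=61, t=137] → contains → candidate.
beta [t=63, t=70] → before → excluded.
delta [t=50, t=83] → overlaps → candidate.
epsilon [t=28, t=87] → overlaps → candidate.
eta [t=108, t=134] → after → excluded.
gamma [t=64, t=94] → contains → candidate.
iota [t=104, t=155] → after → excluded.
zeta [t=86, t=118] → overlapped-by → candidate.
Among candidates, earliest start is t=28 → epsilon.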